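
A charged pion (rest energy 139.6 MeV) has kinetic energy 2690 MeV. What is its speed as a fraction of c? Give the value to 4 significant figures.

γ = 1 + K/(m₀c²) = 1 + 2690/139.6 = 20.2693
β = √(1 − 1/γ²) = 0.9988

β ≈ 0.9988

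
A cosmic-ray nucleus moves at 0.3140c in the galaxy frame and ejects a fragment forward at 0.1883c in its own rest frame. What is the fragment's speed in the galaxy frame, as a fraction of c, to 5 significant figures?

Compose boost 2: (0.1883 + 0.3140)/(1 + 0.1883×0.3140) = 0.50230/1.059126 = 0.47426

u ≈ 0.47426c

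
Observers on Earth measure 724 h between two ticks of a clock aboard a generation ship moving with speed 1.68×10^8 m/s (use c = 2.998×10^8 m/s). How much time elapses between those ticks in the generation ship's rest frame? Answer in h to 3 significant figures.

τ₀ ≈ 600 h

β = v/c = 1.68×10^8 / 2.998×10^8 = 0.56037
γ = 1/√(1 − 0.56037²) = 1.2074
Proper time: τ₀ = Δt/γ = 724/1.2074 = 600 h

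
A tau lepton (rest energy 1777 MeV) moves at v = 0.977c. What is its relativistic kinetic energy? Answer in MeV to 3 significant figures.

K ≈ 6560 MeV

γ = 1/√(1 − 0.977²) = 4.6896
K = (γ − 1)m₀c² = (4.6896 − 1) × 1777 MeV = 3.6896 × 1777 MeV = 6560 MeV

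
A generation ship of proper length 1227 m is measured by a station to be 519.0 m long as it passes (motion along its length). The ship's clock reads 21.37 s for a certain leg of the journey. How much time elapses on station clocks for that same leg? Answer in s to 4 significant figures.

Length contraction ⇒ γ = L₀/L = 1227/519.0 = 2.36416
Time dilation: Δt = γτ₀ = 2.36416 × 21.37 s = 50.52 s

Δt ≈ 50.52 s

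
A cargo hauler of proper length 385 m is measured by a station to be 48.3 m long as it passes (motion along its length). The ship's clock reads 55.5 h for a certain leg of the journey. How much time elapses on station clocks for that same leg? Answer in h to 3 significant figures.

Δt ≈ 442 h

Length contraction ⇒ γ = L₀/L = 385/48.3 = 7.9710
Time dilation: Δt = γτ₀ = 7.9710 × 55.5 h = 442 h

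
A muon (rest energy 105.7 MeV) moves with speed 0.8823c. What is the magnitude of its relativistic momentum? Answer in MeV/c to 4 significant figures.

γ = 1/√(1 − 0.8823²) = 2.12455
p = γβm₀c = 2.12455 × 0.8823 × 105.7 MeV/c = 198.1 MeV/c

p ≈ 198.1 MeV/c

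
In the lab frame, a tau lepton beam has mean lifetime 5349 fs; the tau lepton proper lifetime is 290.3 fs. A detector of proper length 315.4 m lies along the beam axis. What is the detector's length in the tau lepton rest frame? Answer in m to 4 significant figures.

L ≈ 17.12 m

Time dilation ⇒ γ = Δt/τ₀ = 5349/290.3 = 18.4258
Length contraction: L = L₀/γ = 315.4/18.4258 = 17.12 m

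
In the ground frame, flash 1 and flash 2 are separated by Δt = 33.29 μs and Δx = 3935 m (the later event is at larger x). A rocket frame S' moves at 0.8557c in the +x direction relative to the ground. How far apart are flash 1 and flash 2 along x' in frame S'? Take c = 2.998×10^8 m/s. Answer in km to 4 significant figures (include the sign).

γ = 1/√(1 − 0.8557²) = 1.93247
Δx' = γ(Δx − vΔt) = 1.93247 × (3935 m − 0.8557×(2.998×10^8 m/s)×33.29×10^-6 s)
= 1.93247 × (-4605.18 m) = -8.899 km

Δx' ≈ -8.899 km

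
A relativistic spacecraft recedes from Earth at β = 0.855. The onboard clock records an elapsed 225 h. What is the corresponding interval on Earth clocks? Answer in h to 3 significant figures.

Δt ≈ 434 h

γ = 1/√(1 − 0.855²) = 1.9282
Time dilation: Δt = γτ₀ = 1.9282 × 225 h = 434 h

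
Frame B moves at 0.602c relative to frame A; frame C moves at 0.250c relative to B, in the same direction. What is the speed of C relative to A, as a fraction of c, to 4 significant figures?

Compose boost 2: (0.250 + 0.602)/(1 + 0.250×0.602) = 0.8520/1.15050 = 0.7405

u ≈ 0.7405c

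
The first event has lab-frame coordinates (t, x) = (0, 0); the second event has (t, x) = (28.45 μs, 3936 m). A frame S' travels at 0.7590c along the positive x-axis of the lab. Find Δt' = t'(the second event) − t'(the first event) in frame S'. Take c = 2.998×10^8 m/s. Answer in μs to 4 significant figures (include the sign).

Δt' ≈ 28.39 μs

γ = 1/√(1 − 0.7590²) = 1.53588
Δt' = γ(Δt − vΔx/c²) = 1.53588 × (28.45 μs − 0.7590×3936 m / (2.998×10^8 m/s))
= 1.53588 × (18.4853 μs) = 28.39 μs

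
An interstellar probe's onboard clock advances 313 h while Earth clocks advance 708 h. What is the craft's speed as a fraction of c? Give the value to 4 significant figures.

γ = Δt/τ₀ = 708/313 = 2.26198
β = √(1 − 1/γ²) = √(1 − 1/2.26198²) = 0.8970

β ≈ 0.8970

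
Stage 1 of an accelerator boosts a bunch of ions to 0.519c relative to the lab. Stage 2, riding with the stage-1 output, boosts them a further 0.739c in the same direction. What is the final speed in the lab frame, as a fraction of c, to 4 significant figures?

Compose boost 2: (0.739 + 0.519)/(1 + 0.739×0.519) = 1.258/1.38354 = 0.9093

u ≈ 0.9093c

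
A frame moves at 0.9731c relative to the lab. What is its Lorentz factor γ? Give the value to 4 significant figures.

γ = 1/√(1 − β²) = 1/√(1 − 0.9731²) = 1/√(0.0530764) = 4.341

γ ≈ 4.341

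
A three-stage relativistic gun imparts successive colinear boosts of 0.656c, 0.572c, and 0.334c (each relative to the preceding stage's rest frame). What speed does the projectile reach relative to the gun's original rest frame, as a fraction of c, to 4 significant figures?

u ≈ 0.9451c

Compose boost 2: (0.572 + 0.656)/(1 + 0.572×0.656) = 1.228/1.37523 = 0.892940
Compose boost 3: (0.334 + 0.892940)/(1 + 0.334×0.892940) = 1.22694/1.29824 = 0.9451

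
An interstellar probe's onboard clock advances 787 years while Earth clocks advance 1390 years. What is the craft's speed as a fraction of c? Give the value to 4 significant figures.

β ≈ 0.8243

γ = Δt/τ₀ = 1390/787 = 1.76620
β = √(1 − 1/γ²) = √(1 − 1/1.76620²) = 0.8243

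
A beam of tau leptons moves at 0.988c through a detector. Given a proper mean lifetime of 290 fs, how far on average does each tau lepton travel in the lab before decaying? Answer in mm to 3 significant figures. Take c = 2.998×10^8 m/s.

γ = 1/√(1 − 0.988²) = 6.4744
Dilated lifetime: Δt = γτ₀ = 6.4744 × 290 fs = 1877.6 fs
d = vΔt = 0.988c × 1877.6 fs = 2.9620×10^8 m/s × 1.8776×10^-12 s = 0.556 mm

d ≈ 0.556 mm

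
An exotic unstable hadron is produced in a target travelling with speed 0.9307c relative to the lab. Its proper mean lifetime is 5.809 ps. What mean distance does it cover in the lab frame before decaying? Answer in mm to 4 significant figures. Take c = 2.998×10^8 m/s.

d ≈ 4.431 mm

γ = 1/√(1 − 0.9307²) = 2.73386
Dilated lifetime: Δt = γτ₀ = 2.73386 × 5.809 ps = 15.8810 ps
d = vΔt = 0.9307c × 15.8810 ps = 2.79024×10^8 m/s × 1.58810×10^-11 s = 4.431 mm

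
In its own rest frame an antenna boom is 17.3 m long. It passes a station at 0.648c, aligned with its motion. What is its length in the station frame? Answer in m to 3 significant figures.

γ = 1/√(1 − 0.648²) = 1.3130
Length contraction: L = L₀/γ = 17.3/1.3130 = 13.2 m

L ≈ 13.2 m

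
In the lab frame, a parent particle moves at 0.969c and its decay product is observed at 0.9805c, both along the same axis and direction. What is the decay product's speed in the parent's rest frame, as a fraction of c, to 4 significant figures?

u' ≈ 0.2305c

Inverse velocity addition: u' = (u − v)/(1 − uv/c²)
= (0.9805 − 0.969)/(1 − 0.9805×0.969) = 0.01150/0.0498955 = 0.2305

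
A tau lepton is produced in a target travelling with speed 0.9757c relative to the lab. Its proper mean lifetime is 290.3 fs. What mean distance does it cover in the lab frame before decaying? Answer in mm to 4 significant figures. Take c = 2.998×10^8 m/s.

γ = 1/√(1 − 0.9757²) = 4.56390
Dilated lifetime: Δt = γτ₀ = 4.56390 × 290.3 fs = 1324.90 fs
d = vΔt = 0.9757c × 1324.90 fs = 2.92515×10^8 m/s × 1.32490×10^-12 s = 0.3876 mm

d ≈ 0.3876 mm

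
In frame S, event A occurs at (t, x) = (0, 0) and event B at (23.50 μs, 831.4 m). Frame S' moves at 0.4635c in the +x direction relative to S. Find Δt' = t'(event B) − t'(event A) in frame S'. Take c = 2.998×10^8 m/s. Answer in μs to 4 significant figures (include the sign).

Δt' ≈ 25.07 μs

γ = 1/√(1 − 0.4635²) = 1.12854
Δt' = γ(Δt − vΔx/c²) = 1.12854 × (23.50 μs − 0.4635×831.4 m / (2.998×10^8 m/s))
= 1.12854 × (22.2146 μs) = 25.07 μs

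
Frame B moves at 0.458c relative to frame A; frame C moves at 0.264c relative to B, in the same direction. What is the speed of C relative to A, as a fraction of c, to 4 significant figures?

u ≈ 0.6441c

Compose boost 2: (0.264 + 0.458)/(1 + 0.264×0.458) = 0.7220/1.12091 = 0.6441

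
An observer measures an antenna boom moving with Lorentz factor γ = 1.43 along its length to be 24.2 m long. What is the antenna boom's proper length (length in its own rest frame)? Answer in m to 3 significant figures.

γ = 1.43 (given)
L₀ = γL = 1.43 × 24.2 = 34.6 m

L₀ ≈ 34.6 m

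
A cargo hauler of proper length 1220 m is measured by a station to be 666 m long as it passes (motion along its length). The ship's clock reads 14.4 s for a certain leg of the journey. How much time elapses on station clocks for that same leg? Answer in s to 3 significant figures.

Δt ≈ 26.4 s

Length contraction ⇒ γ = L₀/L = 1220/666 = 1.8318
Time dilation: Δt = γτ₀ = 1.8318 × 14.4 s = 26.4 s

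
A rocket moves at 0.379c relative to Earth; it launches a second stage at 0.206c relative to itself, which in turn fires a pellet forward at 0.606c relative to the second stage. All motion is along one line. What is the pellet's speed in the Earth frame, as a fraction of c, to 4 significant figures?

Compose boost 2: (0.206 + 0.379)/(1 + 0.206×0.379) = 0.5850/1.07807 = 0.542634
Compose boost 3: (0.606 + 0.542634)/(1 + 0.606×0.542634) = 1.14863/1.32884 = 0.8644

u ≈ 0.8644c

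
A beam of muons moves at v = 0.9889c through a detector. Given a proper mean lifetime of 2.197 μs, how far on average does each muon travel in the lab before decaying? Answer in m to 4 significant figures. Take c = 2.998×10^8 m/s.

d ≈ 4384 m

γ = 1/√(1 − 0.9889²) = 6.73026
Dilated lifetime: Δt = γτ₀ = 6.73026 × 2.197 μs = 14.7864 μs
d = vΔt = 0.9889c × 14.7864 μs = 2.96472×10^8 m/s × 1.47864×10^-5 s = 4384 m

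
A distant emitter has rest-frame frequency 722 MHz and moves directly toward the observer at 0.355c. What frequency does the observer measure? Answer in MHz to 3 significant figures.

f_obs ≈ 1050 MHz

Relativistic Doppler: f_obs = f_src √((1+β)/(1−β))
= 722 × √(1.3550/0.64500) = 722 × 1.4494 = 1050 MHz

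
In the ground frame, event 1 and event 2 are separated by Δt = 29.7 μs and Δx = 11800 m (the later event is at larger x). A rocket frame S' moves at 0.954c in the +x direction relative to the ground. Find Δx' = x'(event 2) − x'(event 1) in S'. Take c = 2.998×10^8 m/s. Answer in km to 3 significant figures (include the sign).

Δx' ≈ 11.0 km

γ = 1/√(1 − 0.954²) = 3.3355
Δx' = γ(Δx − vΔt) = 3.3355 × (11800 m − 0.954×(2.998×10^8 m/s)×29.7×10^-6 s)
= 3.3355 × (3305.5 m) = 11.0 km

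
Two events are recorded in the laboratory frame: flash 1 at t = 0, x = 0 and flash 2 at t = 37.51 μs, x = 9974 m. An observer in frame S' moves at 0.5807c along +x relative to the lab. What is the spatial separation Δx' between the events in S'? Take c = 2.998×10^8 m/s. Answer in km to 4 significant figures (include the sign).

γ = 1/√(1 − 0.5807²) = 1.22832
Δx' = γ(Δx − vΔt) = 1.22832 × (9974 m − 0.5807×(2.998×10^8 m/s)×37.51×10^-6 s)
= 1.22832 × (3443.74 m) = 4.230 km

Δx' ≈ 4.230 km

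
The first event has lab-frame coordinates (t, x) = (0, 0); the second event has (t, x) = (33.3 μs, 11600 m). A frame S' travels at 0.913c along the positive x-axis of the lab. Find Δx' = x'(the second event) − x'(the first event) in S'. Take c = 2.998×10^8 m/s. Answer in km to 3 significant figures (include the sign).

Δx' ≈ 6.09 km

γ = 1/√(1 − 0.913²) = 2.4512
Δx' = γ(Δx − vΔt) = 2.4512 × (11600 m − 0.913×(2.998×10^8 m/s)×33.3×10^-6 s)
= 2.4512 × (2485.2 m) = 6.09 km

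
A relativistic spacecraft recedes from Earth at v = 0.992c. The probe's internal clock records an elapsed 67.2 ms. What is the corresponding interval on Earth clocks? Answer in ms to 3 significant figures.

Δt ≈ 532 ms

γ = 1/√(1 − 0.992²) = 7.9216
Time dilation: Δt = γτ₀ = 7.9216 × 67.2 ms = 532 ms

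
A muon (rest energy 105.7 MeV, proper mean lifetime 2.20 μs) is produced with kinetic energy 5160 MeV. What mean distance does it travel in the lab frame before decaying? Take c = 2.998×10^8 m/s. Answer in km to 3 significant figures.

d ≈ 32.9 km

γ = 1 + K/(m₀c²) = 1 + 5160/105.7 = 49.817
β = √(1 − 1/γ²) = 0.99980
Dilated lifetime: γτ₀ = 49.817 × 2.20 μs = 109.60 μs
d = βc·γτ₀ = 0.99980 × (2.998×10^8 m/s) × 0.00010960 s = 32.9 km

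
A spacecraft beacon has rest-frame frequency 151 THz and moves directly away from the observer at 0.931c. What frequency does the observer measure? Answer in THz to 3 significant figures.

f_obs ≈ 28.5 THz

Relativistic Doppler: f_obs = f_src √((1−β)/(1+β))
= 151 × √(0.069000/1.9310) = 151 × 0.18903 = 28.5 THz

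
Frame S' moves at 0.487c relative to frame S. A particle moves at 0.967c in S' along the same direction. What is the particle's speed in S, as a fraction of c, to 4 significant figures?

u ≈ 0.9885c

Relativistic velocity addition: u = (u' + v)/(1 + u'v/c²)
= (0.967 + 0.487)/(1 + 0.967×0.487) = 1.454/1.47093 = 0.9885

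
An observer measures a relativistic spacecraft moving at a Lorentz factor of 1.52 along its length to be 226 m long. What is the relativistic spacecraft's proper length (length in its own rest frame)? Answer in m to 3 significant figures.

L₀ ≈ 344 m

γ = 1.52 (given)
L₀ = γL = 1.52 × 226 = 344 m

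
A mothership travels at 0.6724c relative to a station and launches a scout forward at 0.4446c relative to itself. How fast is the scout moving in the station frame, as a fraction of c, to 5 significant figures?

u ≈ 0.85993c

Compose boost 2: (0.4446 + 0.6724)/(1 + 0.4446×0.6724) = 1.1170/1.298949 = 0.85993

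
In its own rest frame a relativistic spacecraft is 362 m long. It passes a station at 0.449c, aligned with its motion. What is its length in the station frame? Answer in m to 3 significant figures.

L ≈ 323 m

γ = 1/√(1 − 0.449²) = 1.1192
Length contraction: L = L₀/γ = 362/1.1192 = 323 m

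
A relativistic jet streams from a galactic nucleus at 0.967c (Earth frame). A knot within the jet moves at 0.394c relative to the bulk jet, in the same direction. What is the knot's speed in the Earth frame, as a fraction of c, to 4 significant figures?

Relativistic velocity addition: u = (u' + v)/(1 + u'v/c²)
= (0.394 + 0.967)/(1 + 0.394×0.967) = 1.361/1.38100 = 0.9855

u ≈ 0.9855c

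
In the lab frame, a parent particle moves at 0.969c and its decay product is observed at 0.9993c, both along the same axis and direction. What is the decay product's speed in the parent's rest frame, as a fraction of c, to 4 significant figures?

u' ≈ 0.9565c

Inverse velocity addition: u' = (u − v)/(1 − uv/c²)
= (0.9993 − 0.969)/(1 − 0.9993×0.969) = 0.03030/0.0316783 = 0.9565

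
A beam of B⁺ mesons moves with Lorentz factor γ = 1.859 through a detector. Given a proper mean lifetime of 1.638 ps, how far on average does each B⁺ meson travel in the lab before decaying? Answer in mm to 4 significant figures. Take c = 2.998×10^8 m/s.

β = √(1 − 1/γ²) = √(1 − 1/1.859²) = 0.842994
Dilated lifetime: Δt = γτ₀ = 1.859 × 1.638 ps = 3.04504 ps
d = vΔt = 0.842994c × 3.04504 ps = 2.52729×10^8 m/s × 3.04504×10^-12 s = 0.7696 mm

d ≈ 0.7696 mm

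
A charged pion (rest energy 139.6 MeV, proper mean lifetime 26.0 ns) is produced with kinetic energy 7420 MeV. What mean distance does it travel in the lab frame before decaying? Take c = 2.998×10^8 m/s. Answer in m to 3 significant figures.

d ≈ 422 m

γ = 1 + K/(m₀c²) = 1 + 7420/139.6 = 54.152
β = √(1 − 1/γ²) = 0.99983
Dilated lifetime: γτ₀ = 54.152 × 26.0 ns = 1407.9 ns
d = βc·γτ₀ = 0.99983 × (2.998×10^8 m/s) × 1.4079×10^-6 s = 422 m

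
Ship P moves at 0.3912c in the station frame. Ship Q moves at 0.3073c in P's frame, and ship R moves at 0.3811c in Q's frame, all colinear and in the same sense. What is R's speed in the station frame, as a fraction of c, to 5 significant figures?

Compose boost 2: (0.3073 + 0.3912)/(1 + 0.3073×0.3912) = 0.69850/1.120216 = 0.6235406
Compose boost 3: (0.3811 + 0.6235406)/(1 + 0.3811×0.6235406) = 1.004641/1.237631 = 0.81174

u ≈ 0.81174c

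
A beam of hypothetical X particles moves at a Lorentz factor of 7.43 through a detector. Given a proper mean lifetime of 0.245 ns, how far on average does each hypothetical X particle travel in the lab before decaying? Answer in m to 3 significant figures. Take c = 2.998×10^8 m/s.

d ≈ 0.541 m

β = √(1 − 1/γ²) = √(1 − 1/7.43²) = 0.99090
Dilated lifetime: Δt = γτ₀ = 7.43 × 0.245 ns = 1.8203 ns
d = vΔt = 0.99090c × 1.8203 ns = 2.9707×10^8 m/s × 1.8204×10^-9 s = 0.541 m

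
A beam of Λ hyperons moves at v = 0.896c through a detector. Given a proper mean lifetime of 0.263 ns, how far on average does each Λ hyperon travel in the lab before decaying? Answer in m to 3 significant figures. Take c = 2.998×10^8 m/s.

d ≈ 0.159 m

γ = 1/√(1 − 0.896²) = 2.2520
Dilated lifetime: Δt = γτ₀ = 2.2520 × 0.263 ns = 0.59227 ns
d = vΔt = 0.896c × 0.59227 ns = 2.6862×10^8 m/s × 5.9227×10^-10 s = 0.159 m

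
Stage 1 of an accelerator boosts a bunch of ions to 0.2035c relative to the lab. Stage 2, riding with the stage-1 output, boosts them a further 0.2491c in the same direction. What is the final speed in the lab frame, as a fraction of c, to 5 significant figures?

Compose boost 2: (0.2491 + 0.2035)/(1 + 0.2491×0.2035) = 0.45260/1.050692 = 0.43076

u ≈ 0.43076c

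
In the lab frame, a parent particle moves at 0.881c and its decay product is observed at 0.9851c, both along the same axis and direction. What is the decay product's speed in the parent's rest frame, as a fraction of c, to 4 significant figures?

u' ≈ 0.7879c

Inverse velocity addition: u' = (u − v)/(1 − uv/c²)
= (0.9851 − 0.881)/(1 − 0.9851×0.881) = 0.1041/0.132127 = 0.7879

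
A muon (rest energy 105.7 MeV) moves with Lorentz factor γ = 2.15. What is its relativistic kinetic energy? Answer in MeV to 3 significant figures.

K ≈ 122 MeV

γ = 2.15 (given)
K = (γ − 1)m₀c² = (2.15 − 1) × 105.7 MeV = 1.1500 × 105.7 MeV = 122 MeV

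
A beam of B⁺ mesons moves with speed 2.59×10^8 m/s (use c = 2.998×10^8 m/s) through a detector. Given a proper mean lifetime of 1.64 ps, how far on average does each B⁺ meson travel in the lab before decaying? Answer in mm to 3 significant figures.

d ≈ 0.843 mm

β = v/c = 2.59×10^8 / 2.998×10^8 = 0.86391
γ = 1/√(1 − 0.86391²) = 1.9855
Dilated lifetime: Δt = γτ₀ = 1.9855 × 1.64 ps = 3.2562 ps
d = vΔt = 0.86391c × 3.2562 ps = 2.5900×10^8 m/s × 3.2562×10^-12 s = 0.843 mm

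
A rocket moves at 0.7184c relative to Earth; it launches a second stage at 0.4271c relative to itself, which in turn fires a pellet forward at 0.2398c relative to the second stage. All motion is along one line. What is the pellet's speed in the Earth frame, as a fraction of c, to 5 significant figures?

Compose boost 2: (0.4271 + 0.7184)/(1 + 0.4271×0.7184) = 1.1455/1.306829 = 0.8765495
Compose boost 3: (0.2398 + 0.8765495)/(1 + 0.2398×0.8765495) = 1.116350/1.210197 = 0.92245

u ≈ 0.92245c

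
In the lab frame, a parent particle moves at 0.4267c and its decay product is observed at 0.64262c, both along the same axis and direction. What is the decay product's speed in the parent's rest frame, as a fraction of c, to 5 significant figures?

Inverse velocity addition: u' = (u − v)/(1 − uv/c²)
= (0.64262 − 0.4267)/(1 − 0.64262×0.4267) = 0.21592/0.7257940 = 0.29749

u' ≈ 0.29749c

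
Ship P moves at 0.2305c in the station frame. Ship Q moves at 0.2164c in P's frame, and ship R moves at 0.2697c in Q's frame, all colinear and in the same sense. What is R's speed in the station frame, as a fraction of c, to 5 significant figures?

u ≈ 0.62376c

Compose boost 2: (0.2164 + 0.2305)/(1 + 0.2164×0.2305) = 0.44690/1.049880 = 0.4256676
Compose boost 3: (0.2697 + 0.4256676)/(1 + 0.2697×0.4256676) = 0.6953676/1.114803 = 0.62376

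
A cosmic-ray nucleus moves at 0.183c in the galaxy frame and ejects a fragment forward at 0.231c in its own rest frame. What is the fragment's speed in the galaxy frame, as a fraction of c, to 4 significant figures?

u ≈ 0.3972c

Compose boost 2: (0.231 + 0.183)/(1 + 0.231×0.183) = 0.4140/1.04227 = 0.3972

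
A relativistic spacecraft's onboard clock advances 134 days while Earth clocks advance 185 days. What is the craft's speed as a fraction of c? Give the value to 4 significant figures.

β ≈ 0.6895

γ = Δt/τ₀ = 185/134 = 1.38060
β = √(1 − 1/γ²) = √(1 − 1/1.38060²) = 0.6895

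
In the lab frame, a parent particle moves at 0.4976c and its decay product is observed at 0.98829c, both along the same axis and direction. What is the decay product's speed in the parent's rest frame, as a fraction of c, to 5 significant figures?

u' ≈ 0.96549c

Inverse velocity addition: u' = (u − v)/(1 − uv/c²)
= (0.98829 − 0.4976)/(1 − 0.98829×0.4976) = 0.49069/0.5082269 = 0.96549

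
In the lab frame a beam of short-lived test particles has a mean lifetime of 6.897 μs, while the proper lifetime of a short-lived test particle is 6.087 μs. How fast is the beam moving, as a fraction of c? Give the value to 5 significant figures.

β ≈ 0.47020

γ = Δt/τ₀ = 6.897/6.087 = 1.133070
β = √(1 − 1/γ²) = √(1 − 1/1.133070²) = 0.47020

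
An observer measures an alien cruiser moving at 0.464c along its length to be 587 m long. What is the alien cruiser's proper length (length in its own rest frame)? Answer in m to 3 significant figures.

γ = 1/√(1 − 0.464²) = 1.1289
L₀ = γL = 1.1289 × 587 = 663 m

L₀ ≈ 663 m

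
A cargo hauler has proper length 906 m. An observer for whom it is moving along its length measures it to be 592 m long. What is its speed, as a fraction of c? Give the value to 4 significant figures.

γ = L₀/L = 906/592 = 1.53041
β = √(1 − 1/γ²) = 0.7570

β ≈ 0.7570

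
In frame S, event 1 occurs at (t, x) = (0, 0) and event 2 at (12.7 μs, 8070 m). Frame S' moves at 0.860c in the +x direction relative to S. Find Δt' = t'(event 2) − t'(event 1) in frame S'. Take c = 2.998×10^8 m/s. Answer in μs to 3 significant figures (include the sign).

γ = 1/√(1 − 0.860²) = 1.9597
Δt' = γ(Δt − vΔx/c²) = 1.9597 × (12.7 μs − 0.860×8070 m / (2.998×10^8 m/s))
= 1.9597 × (-10.449 μs) = -20.5 μs

Δt' ≈ -20.5 μs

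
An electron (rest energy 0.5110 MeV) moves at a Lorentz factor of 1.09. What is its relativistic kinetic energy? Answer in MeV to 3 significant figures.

γ = 1.09 (given)
K = (γ − 1)m₀c² = (1.09 − 1) × 0.5110 MeV = 0.090000 × 0.5110 MeV = 0.0460 MeV

K ≈ 0.0460 MeV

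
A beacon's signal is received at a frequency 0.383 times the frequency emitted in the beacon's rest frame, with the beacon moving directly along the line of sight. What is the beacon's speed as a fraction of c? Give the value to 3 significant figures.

β ≈ 0.744

f_obs/f_src = √((1−β)/(1+β)) = 0.383  ⇒  (1−β)/(1+β) = 0.14669
β = |1 − D²|/(1 + D²) = |1 − 0.14669|/(1 + 0.14669) = 0.744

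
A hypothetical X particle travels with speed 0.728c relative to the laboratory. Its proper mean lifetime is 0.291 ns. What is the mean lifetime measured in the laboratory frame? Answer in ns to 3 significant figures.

Δt ≈ 0.424 ns

γ = 1/√(1 − 0.728²) = 1.4586
Time dilation: Δt = γτ₀ = 1.4586 × 0.291 ns = 0.424 ns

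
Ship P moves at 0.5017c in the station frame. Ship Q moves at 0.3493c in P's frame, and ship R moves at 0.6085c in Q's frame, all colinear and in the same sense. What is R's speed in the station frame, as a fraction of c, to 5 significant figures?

Compose boost 2: (0.3493 + 0.5017)/(1 + 0.3493×0.5017) = 0.85100/1.175244 = 0.7241051
Compose boost 3: (0.6085 + 0.7241051)/(1 + 0.6085×0.7241051) = 1.332605/1.440618 = 0.92502

u ≈ 0.92502c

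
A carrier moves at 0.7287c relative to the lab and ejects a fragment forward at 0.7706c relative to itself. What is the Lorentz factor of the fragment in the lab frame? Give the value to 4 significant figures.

u_lab = (0.7706 + 0.7287)/(1 + 0.7706×0.7287) = 1.4993/1.561536 = 0.9601442
γ = 1/√(1 − 0.9601442²) = 3.578

γ ≈ 3.578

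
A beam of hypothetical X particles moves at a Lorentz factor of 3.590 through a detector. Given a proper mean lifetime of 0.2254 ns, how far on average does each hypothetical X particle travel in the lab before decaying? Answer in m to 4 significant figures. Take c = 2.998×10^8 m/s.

d ≈ 0.2330 m

β = √(1 − 1/γ²) = √(1 − 1/3.590²) = 0.960421
Dilated lifetime: Δt = γτ₀ = 3.590 × 0.2254 ns = 0.809186 ns
d = vΔt = 0.960421c × 0.809186 ns = 2.87934×10^8 m/s × 8.09186×10^-10 s = 0.2330 m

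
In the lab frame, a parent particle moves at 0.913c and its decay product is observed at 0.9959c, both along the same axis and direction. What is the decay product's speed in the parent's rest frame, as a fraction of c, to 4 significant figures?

u' ≈ 0.9136c

Inverse velocity addition: u' = (u − v)/(1 − uv/c²)
= (0.9959 − 0.913)/(1 − 0.9959×0.913) = 0.08290/0.0907433 = 0.9136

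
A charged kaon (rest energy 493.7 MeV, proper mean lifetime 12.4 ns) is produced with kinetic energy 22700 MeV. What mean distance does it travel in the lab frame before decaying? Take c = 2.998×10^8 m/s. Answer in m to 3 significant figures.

d ≈ 175 m

γ = 1 + K/(m₀c²) = 1 + 22700/493.7 = 46.979
β = √(1 − 1/γ²) = 0.99977
Dilated lifetime: γτ₀ = 46.979 × 12.4 ns = 582.54 ns
d = βc·γτ₀ = 0.99977 × (2.998×10^8 m/s) × 5.8254×10^-7 s = 175 m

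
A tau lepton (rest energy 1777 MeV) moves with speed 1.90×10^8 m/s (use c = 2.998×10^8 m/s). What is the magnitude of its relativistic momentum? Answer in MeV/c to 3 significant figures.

β = v/c = 1.90×10^8 / 2.998×10^8 = 0.63376
γ = 1/√(1 − 0.63376²) = 1.2928
p = γβm₀c = 1.2928 × 0.63376 × 1777 MeV/c = 1460 MeV/c

p ≈ 1460 MeV/c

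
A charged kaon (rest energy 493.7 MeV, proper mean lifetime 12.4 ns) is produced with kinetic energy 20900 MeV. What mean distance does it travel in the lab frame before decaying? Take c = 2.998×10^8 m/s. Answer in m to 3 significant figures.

γ = 1 + K/(m₀c²) = 1 + 20900/493.7 = 43.333
β = √(1 − 1/γ²) = 0.99973
Dilated lifetime: γτ₀ = 43.333 × 12.4 ns = 537.33 ns
d = βc·γτ₀ = 0.99973 × (2.998×10^8 m/s) × 5.3733×10^-7 s = 161 m

d ≈ 161 m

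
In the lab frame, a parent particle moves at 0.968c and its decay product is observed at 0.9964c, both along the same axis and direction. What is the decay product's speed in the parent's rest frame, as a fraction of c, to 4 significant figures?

u' ≈ 0.8003c

Inverse velocity addition: u' = (u − v)/(1 − uv/c²)
= (0.9964 − 0.968)/(1 − 0.9964×0.968) = 0.02840/0.0354848 = 0.8003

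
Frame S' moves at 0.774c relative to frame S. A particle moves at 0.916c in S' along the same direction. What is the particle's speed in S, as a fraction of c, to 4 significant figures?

Relativistic velocity addition: u = (u' + v)/(1 + u'v/c²)
= (0.916 + 0.774)/(1 + 0.916×0.774) = 1.690/1.70898 = 0.9889

u ≈ 0.9889c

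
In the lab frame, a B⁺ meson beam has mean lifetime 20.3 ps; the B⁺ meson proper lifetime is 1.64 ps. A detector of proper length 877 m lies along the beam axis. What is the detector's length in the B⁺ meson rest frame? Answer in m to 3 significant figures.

L ≈ 70.9 m

Time dilation ⇒ γ = Δt/τ₀ = 20.3/1.64 = 12.378
Length contraction: L = L₀/γ = 877/12.378 = 70.9 m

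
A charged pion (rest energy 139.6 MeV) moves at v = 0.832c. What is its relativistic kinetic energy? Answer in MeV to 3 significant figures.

γ = 1/√(1 − 0.832²) = 1.8025
K = (γ − 1)m₀c² = (1.8025 − 1) × 139.6 MeV = 0.80253 × 139.6 MeV = 112 MeV

K ≈ 112 MeV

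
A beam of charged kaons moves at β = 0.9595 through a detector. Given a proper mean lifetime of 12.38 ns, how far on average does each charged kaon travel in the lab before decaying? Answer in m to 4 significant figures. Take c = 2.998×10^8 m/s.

d ≈ 12.64 m

γ = 1/√(1 − 0.9595²) = 3.54977
Dilated lifetime: Δt = γτ₀ = 3.54977 × 12.38 ns = 43.9461 ns
d = vΔt = 0.9595c × 43.9461 ns = 2.87658×10^8 m/s × 4.39461×10^-8 s = 12.64 m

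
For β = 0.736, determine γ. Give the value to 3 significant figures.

γ = 1/√(1 − β²) = 1/√(1 − 0.736²) = 1/√(0.45830) = 1.48

γ ≈ 1.48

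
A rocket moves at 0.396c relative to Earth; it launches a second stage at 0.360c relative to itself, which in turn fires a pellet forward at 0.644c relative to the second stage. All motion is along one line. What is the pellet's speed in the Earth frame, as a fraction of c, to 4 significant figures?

u ≈ 0.9155c

Compose boost 2: (0.360 + 0.396)/(1 + 0.360×0.396) = 0.7560/1.14256 = 0.661672
Compose boost 3: (0.644 + 0.661672)/(1 + 0.644×0.661672) = 1.30567/1.42612 = 0.9155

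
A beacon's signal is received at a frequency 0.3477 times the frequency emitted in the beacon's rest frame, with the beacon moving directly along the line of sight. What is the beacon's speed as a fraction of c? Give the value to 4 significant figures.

f_obs/f_src = √((1−β)/(1+β)) = 0.3477  ⇒  (1−β)/(1+β) = 0.120895
β = |1 − D²|/(1 + D²) = |1 − 0.120895|/(1 + 0.120895) = 0.7843

β ≈ 0.7843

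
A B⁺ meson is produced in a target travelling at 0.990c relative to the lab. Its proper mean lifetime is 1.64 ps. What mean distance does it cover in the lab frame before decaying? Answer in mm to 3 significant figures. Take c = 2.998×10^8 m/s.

d ≈ 3.45 mm

γ = 1/√(1 − 0.990²) = 7.0888
Dilated lifetime: Δt = γτ₀ = 7.0888 × 1.64 ps = 11.626 ps
d = vΔt = 0.990c × 11.626 ps = 2.9680×10^8 m/s × 1.1626×10^-11 s = 3.45 mm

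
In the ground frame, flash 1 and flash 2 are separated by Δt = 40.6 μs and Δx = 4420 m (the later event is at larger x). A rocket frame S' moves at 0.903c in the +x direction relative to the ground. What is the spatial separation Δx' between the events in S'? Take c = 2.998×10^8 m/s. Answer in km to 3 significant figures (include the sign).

γ = 1/√(1 − 0.903²) = 2.3275
Δx' = γ(Δx − vΔt) = 2.3275 × (4420 m − 0.903×(2.998×10^8 m/s)×40.6×10^-6 s)
= 2.3275 × (-6571.2 m) = -15.3 km

Δx' ≈ -15.3 km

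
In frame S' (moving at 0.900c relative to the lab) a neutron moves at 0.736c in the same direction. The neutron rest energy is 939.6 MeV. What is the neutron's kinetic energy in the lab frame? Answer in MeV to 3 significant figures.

u_lab = (0.736 + 0.900)/(1 + 0.736×0.900) = 0.984119
γ = 1/√(1 − 0.984119²) = 5.6335
K = (γ − 1)m₀c² = (5.6335 − 1) × 939.6 = 4.6335 × 939.6 = 4350 MeV

K ≈ 4350 MeV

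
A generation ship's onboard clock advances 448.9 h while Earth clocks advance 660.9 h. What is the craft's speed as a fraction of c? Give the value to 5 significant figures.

γ = Δt/τ₀ = 660.9/448.9 = 1.472266
β = √(1 − 1/γ²) = √(1 − 1/1.472266²) = 0.73393

β ≈ 0.73393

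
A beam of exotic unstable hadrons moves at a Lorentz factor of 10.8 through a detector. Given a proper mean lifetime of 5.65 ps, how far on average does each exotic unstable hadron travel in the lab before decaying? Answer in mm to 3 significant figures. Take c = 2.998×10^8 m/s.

β = √(1 − 1/γ²) = √(1 − 1/10.8²) = 0.99570
Dilated lifetime: Δt = γτ₀ = 10.8 × 5.65 ps = 61.020 ps
d = vΔt = 0.99570c × 61.020 ps = 2.9851×10^8 m/s × 6.1020×10^-11 s = 18.2 mm

d ≈ 18.2 mm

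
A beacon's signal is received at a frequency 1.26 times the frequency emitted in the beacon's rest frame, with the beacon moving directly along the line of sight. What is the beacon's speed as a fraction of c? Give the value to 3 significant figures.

f_obs/f_src = √((1+β)/(1−β)) = 1.26  ⇒  (1+β)/(1−β) = 1.5876
β = |1 − D²|/(1 + D²) = |1 − 1.5876|/(1 + 1.5876) = 0.227

β ≈ 0.227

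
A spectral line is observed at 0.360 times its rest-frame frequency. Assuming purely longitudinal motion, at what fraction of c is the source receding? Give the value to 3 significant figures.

β ≈ 0.771

f_obs/f_src = √((1−β)/(1+β)) = 0.360  ⇒  (1−β)/(1+β) = 0.12960
β = |1 − D²|/(1 + D²) = |1 − 0.12960|/(1 + 0.12960) = 0.771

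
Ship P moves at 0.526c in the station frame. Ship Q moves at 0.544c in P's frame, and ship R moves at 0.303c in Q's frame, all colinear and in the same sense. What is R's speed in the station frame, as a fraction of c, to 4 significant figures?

u ≈ 0.9064c

Compose boost 2: (0.544 + 0.526)/(1 + 0.544×0.526) = 1.070/1.28614 = 0.831944
Compose boost 3: (0.303 + 0.831944)/(1 + 0.303×0.831944) = 1.13494/1.25208 = 0.9064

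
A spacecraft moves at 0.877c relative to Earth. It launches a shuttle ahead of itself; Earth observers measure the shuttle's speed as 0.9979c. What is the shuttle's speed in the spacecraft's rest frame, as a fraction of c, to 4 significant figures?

u' ≈ 0.9684c

Inverse velocity addition: u' = (u − v)/(1 − uv/c²)
= (0.9979 − 0.877)/(1 − 0.9979×0.877) = 0.1209/0.124842 = 0.9684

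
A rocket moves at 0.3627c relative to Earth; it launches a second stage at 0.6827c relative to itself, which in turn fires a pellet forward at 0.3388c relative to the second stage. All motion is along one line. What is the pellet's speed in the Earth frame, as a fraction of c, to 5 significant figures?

u ≈ 0.91653c

Compose boost 2: (0.6827 + 0.3627)/(1 + 0.6827×0.3627) = 1.0454/1.247615 = 0.8379186
Compose boost 3: (0.3388 + 0.8379186)/(1 + 0.3388×0.8379186) = 1.176719/1.283887 = 0.91653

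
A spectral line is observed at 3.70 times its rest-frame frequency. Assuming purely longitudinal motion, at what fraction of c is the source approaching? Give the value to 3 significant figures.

f_obs/f_src = √((1+β)/(1−β)) = 3.70  ⇒  (1+β)/(1−β) = 13.690
β = |1 − D²|/(1 + D²) = |1 − 13.690|/(1 + 13.690) = 0.864

β ≈ 0.864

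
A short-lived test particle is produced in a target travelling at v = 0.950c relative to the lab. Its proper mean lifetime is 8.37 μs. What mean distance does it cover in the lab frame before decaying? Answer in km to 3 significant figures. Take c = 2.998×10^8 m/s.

γ = 1/√(1 − 0.950²) = 3.2026
Dilated lifetime: Δt = γτ₀ = 3.2026 × 8.37 μs = 26.805 μs
d = vΔt = 0.950c × 26.805 μs = 2.8481×10^8 m/s × 2.6805×10^-5 s = 7.63 km

d ≈ 7.63 km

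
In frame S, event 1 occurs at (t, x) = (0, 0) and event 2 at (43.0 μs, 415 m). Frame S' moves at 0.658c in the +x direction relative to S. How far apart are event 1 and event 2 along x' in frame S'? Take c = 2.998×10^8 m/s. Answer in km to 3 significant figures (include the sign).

γ = 1/√(1 − 0.658²) = 1.3280
Δx' = γ(Δx − vΔt) = 1.3280 × (415 m − 0.658×(2.998×10^8 m/s)×43.0×10^-6 s)
= 1.3280 × (-8067.5 m) = -10.7 km

Δx' ≈ -10.7 km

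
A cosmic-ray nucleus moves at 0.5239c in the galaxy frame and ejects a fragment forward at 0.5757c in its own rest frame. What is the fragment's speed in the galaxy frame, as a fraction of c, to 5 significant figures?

Compose boost 2: (0.5757 + 0.5239)/(1 + 0.5757×0.5239) = 1.0996/1.301609 = 0.84480

u ≈ 0.84480c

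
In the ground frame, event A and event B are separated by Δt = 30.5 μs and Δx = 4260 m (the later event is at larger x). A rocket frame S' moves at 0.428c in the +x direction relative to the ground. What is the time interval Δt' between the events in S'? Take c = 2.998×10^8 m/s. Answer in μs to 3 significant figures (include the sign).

Δt' ≈ 27.0 μs

γ = 1/√(1 − 0.428²) = 1.1065
Δt' = γ(Δt − vΔx/c²) = 1.1065 × (30.5 μs − 0.428×4260 m / (2.998×10^8 m/s))
= 1.1065 × (24.418 μs) = 27.0 μs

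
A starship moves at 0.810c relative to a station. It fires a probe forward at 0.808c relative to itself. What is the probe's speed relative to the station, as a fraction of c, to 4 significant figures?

u ≈ 0.9780c

Relativistic velocity addition: u = (u' + v)/(1 + u'v/c²)
= (0.808 + 0.810)/(1 + 0.808×0.810) = 1.618/1.65448 = 0.9780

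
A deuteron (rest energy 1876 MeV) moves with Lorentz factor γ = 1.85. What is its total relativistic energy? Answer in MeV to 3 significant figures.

γ = 1.85 (given)
E = γm₀c² = 1.85 × 1876 MeV = 3470 MeV

E ≈ 3470 MeV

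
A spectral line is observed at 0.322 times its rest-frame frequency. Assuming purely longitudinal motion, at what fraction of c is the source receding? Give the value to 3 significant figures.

β ≈ 0.812

f_obs/f_src = √((1−β)/(1+β)) = 0.322  ⇒  (1−β)/(1+β) = 0.10368
β = |1 − D²|/(1 + D²) = |1 − 0.10368|/(1 + 0.10368) = 0.812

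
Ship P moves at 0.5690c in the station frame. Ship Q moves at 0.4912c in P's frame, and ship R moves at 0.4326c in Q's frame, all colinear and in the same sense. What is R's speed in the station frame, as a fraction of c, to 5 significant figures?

Compose boost 2: (0.4912 + 0.5690)/(1 + 0.4912×0.5690) = 1.0602/1.279493 = 0.8286096
Compose boost 3: (0.4326 + 0.8286096)/(1 + 0.4326×0.8286096) = 1.261210/1.358457 = 0.92841

u ≈ 0.92841c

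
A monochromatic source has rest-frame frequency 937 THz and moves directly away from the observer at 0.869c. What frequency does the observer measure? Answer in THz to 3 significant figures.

Relativistic Doppler: f_obs = f_src √((1−β)/(1+β))
= 937 × √(0.13100/1.8690) = 937 × 0.26475 = 248 THz

f_obs ≈ 248 THz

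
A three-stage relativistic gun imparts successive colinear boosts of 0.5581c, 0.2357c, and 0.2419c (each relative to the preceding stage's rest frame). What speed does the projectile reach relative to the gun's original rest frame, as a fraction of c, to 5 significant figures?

u ≈ 0.80655c

Compose boost 2: (0.2357 + 0.5581)/(1 + 0.2357×0.5581) = 0.79380/1.131544 = 0.7015192
Compose boost 3: (0.2419 + 0.7015192)/(1 + 0.2419×0.7015192) = 0.9434192/1.169698 = 0.80655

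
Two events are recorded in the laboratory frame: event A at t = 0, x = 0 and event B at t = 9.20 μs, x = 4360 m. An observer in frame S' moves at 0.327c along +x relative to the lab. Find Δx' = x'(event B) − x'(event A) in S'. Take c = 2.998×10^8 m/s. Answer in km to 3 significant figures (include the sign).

γ = 1/√(1 − 0.327²) = 1.0582
Δx' = γ(Δx − vΔt) = 1.0582 × (4360 m − 0.327×(2.998×10^8 m/s)×9.20×10^-6 s)
= 1.0582 × (3458.1 m) = 3.66 km

Δx' ≈ 3.66 km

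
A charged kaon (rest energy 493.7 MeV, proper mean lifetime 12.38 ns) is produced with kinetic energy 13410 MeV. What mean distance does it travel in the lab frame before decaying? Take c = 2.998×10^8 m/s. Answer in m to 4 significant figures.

γ = 1 + K/(m₀c²) = 1 + 13410/493.7 = 28.1622
β = √(1 − 1/γ²) = 0.999369
Dilated lifetime: γτ₀ = 28.1622 × 12.38 ns = 348.649 ns
d = βc·γτ₀ = 0.999369 × (2.998×10^8 m/s) × 3.48649×10^-7 s = 104.5 m

d ≈ 104.5 m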